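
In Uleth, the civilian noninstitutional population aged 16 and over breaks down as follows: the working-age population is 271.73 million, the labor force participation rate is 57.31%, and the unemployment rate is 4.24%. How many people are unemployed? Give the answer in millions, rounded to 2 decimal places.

Labor force = 0.5731 × 271.73 = 155.73 million.
Unemployed = 0.0424 × 155.73 ≈ 6.60 million.

About 6.60 million are unemployed.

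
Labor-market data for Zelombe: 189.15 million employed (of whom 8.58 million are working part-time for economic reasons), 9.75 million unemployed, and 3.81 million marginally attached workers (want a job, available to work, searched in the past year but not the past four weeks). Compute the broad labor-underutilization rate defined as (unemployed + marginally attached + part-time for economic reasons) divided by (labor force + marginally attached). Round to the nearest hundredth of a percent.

Labor force = 189.15 + 9.75 = 198.90 million.
Numerator = 9.75 + 3.81 + 8.58 = 22.14 million.
Denominator = 198.90 + 3.81 = 202.71 million.
Broad rate = 22.14 / 202.71 = 10.92%.

Broad underutilization rate ≈ 10.92%.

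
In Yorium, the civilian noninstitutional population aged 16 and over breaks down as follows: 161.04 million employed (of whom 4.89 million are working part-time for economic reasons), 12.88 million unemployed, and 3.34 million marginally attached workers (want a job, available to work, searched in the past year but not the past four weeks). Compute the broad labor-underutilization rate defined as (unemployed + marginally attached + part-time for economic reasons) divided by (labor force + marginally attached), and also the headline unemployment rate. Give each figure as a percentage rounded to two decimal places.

Broad underutilization rate ≈ 11.91%; headline unemployment rate ≈ 7.41%.

Labor force = 161.04 + 12.88 = 173.92 million.
Numerator = 12.88 + 3.34 + 4.89 = 21.11 million.
Denominator = 173.92 + 3.34 = 177.26 million.
Broad rate = 21.11 / 177.26 = 11.91%.
Headline unemployment rate = 12.88 / 173.92 = 7.41%.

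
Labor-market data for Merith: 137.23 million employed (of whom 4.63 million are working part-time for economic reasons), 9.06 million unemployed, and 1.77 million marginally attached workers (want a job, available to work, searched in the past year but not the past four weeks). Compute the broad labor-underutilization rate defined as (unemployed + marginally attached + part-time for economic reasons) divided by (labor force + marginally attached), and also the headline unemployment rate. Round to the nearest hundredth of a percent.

Labor force = 137.23 + 9.06 = 146.29 million.
Numerator = 9.06 + 1.77 + 4.63 = 15.46 million.
Denominator = 146.29 + 1.77 = 148.06 million.
Broad rate = 15.46 / 148.06 = 10.44%.
Headline unemployment rate = 9.06 / 146.29 = 6.19%.

Broad underutilization rate ≈ 10.44%; headline unemployment rate ≈ 6.19%.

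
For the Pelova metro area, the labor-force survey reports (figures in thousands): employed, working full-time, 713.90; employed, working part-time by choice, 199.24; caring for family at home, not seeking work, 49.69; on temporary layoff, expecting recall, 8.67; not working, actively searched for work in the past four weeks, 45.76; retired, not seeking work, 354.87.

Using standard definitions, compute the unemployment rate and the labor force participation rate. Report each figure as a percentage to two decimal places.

Unemployment rate ≈ 5.63%; labor force participation rate ≈ 70.52%.

Employed = 713.90 + 199.24 = 913.14 thousand.
Unemployed = 8.67 + 45.76 = 54.43 thousand (jobless and actively searching, or on temporary layoff).
Labor force = 913.14 + 54.43 = 967.57 thousand.
Not in labor force = 49.69 + 354.87 = 404.56 thousand (those not working and not actively searching are outside the labor force).
Civilian working-age population = 967.57 + 404.56 = 1,372.13 thousand.
Unemployment rate = 54.43 / 967.57 = 5.63%.
Labor force participation rate = 967.57 / 1,372.13 = 70.52%.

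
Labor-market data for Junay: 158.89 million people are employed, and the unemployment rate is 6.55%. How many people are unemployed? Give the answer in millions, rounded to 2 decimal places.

Let U be the number unemployed. The labor force is E + U, and U/(E+U) = 0.0655.
So U = 0.0655 × 158.89 / (1 − 0.0655) = 10.4073 / 0.9345 ≈ 11.14 million.

About 11.14 million are unemployed.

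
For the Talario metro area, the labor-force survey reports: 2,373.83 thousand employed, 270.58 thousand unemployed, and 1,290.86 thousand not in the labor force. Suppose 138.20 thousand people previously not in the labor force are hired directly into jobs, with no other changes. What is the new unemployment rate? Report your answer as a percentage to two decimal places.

New unemployment rate ≈ 9.72%.

Initially, labor force = 2,373.83 + 270.58 = 2,644.41 thousand, so u = 270.58/2,644.41 = 10.23%.
After the change, employed and labor force both rise by 138.20; unemployed unchanged → E = 2,512.03, U = 270.58, labor force = 2,782.61 thousand.
New unemployment rate = 270.58 / 2,782.61 = 9.72%.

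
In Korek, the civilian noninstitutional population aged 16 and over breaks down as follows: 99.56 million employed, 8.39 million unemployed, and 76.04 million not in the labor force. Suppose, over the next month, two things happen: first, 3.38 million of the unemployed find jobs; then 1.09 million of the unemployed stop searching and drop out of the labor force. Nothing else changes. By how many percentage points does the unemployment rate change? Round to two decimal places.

The unemployment rate changes by −4.10 percentage points.

Initially, labor force = 99.56 + 8.39 = 107.95 million, so u = 8.39/107.95 = 7.77%.
After the first change, unemployed falls and employed rises by 3.38; labor force unchanged → E = 102.94, U = 5.01, labor force = 107.95 million.
After the second change, unemployed and labor force both fall by 1.09 → E = 102.94, U = 3.92, labor force = 106.86 million.
New unemployment rate = 3.92 / 106.86 = 3.67%.
Change = 3.67% − 7.77% = −4.10 percentage points.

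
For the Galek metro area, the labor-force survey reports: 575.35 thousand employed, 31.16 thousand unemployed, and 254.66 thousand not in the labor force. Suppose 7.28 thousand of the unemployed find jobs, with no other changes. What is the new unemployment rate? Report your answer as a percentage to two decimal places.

Initially, labor force = 575.35 + 31.16 = 606.51 thousand, so u = 31.16/606.51 = 5.14%.
After the change, unemployed falls and employed rises by 7.28; labor force unchanged → E = 582.63, U = 23.88, labor force = 606.51 thousand.
New unemployment rate = 23.88 / 606.51 = 3.94%.

New unemployment rate ≈ 3.94%.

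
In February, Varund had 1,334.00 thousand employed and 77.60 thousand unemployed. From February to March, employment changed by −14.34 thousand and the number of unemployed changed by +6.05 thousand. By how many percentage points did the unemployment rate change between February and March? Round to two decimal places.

February: labor force = 1,334.00 + 77.60 = 1,411.60; u = 77.60/1,411.60 = 5.50%.
March: labor force = 1,319.66 + 83.65 = 1,403.31; u = 83.65/1,403.31 = 5.96%.
Change = 5.96% − 5.50% = +0.46 pp.

The unemployment rate changed by +0.46 percentage points.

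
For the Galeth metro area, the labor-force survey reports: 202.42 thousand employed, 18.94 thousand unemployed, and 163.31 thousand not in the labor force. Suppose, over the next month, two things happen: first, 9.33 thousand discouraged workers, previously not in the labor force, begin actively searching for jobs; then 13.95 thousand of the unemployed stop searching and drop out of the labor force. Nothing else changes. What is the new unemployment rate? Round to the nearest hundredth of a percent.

New unemployment rate ≈ 6.61%.

Initially, labor force = 202.42 + 18.94 = 221.36 thousand, so u = 18.94/221.36 = 8.56%.
After the first change, unemployed and labor force both rise by 9.33 → E = 202.42, U = 28.27, labor force = 230.69 thousand.
After the second change, unemployed and labor force both fall by 13.95 → E = 202.42, U = 14.32, labor force = 216.74 thousand.
New unemployment rate = 14.32 / 216.74 = 6.61%.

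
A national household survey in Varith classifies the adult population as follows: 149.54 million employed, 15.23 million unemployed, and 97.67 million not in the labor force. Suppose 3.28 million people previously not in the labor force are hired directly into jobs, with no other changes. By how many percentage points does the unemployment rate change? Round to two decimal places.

Initially, labor force = 149.54 + 15.23 = 164.77 million, so u = 15.23/164.77 = 9.24%.
After the change, employed and labor force both rise by 3.28; unemployed unchanged → E = 152.82, U = 15.23, labor force = 168.05 million.
New unemployment rate = 15.23 / 168.05 = 9.06%.
Change = 9.06% − 9.24% = −0.18 percentage points.

The unemployment rate changes by −0.18 percentage points.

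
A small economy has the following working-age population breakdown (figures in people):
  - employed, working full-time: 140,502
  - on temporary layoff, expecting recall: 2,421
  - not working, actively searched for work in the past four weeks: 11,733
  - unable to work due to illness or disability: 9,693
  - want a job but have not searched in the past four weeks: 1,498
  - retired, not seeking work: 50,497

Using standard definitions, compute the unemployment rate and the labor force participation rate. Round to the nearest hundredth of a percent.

Employed = 140,502.
Unemployed = 2,421 + 11,733 = 14,154 (jobless and actively searching, or on temporary layoff).
Labor force = 140,502 + 14,154 = 154,656.
Not in labor force = 9,693 + 1,498 + 50,497 = 61,688 (those not working and not actively searching are outside the labor force — including those who want a job but have given up searching).
Civilian working-age population = 154,656 + 61,688 = 216,344.
Unemployment rate = 14,154 / 154,656 = 9.15%.
Labor force participation rate = 154,656 / 216,344 = 71.49%.

Unemployment rate ≈ 9.15%; labor force participation rate ≈ 71.49%.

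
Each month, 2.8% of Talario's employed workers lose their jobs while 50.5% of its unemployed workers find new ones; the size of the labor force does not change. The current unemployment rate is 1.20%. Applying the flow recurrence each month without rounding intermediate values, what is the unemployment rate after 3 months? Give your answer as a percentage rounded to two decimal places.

With a fixed labor force, u_{t+1} = u_t + s·(1−u_t) − f·u_t = u_t·(1−s−f) + s.
Here 1−s−f = 0.467 and s = 0.028.
u_1 = 0.012000 × 0.467 + 0.028 = 0.033604.
u_2 = 0.033604 × 0.467 + 0.028 = 0.043693.
u_3 = 0.043693 × 0.467 + 0.028 = 0.048405.

Unemployment rate after three months ≈ 4.84%.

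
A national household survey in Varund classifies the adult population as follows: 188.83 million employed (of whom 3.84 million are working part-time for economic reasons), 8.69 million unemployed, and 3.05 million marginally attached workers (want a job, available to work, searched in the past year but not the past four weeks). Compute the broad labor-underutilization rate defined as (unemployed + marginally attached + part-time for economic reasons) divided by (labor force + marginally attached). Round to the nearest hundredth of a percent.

Labor force = 188.83 + 8.69 = 197.52 million.
Numerator = 8.69 + 3.05 + 3.84 = 15.58 million.
Denominator = 197.52 + 3.05 = 200.57 million.
Broad rate = 15.58 / 200.57 = 7.77%.

Broad underutilization rate ≈ 7.77%.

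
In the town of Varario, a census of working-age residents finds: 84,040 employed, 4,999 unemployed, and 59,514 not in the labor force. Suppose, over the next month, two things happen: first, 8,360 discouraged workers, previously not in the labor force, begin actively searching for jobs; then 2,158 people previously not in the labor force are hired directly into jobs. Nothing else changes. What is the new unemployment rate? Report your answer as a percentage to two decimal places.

New unemployment rate ≈ 13.42%.

Initially, labor force = 84,040 + 4,999 = 89,039, so u = 4,999/89,039 = 5.61%.
After the first change, unemployed and labor force both rise by 8,360 → E = 84,040, U = 13,359, labor force = 97,399.
After the second change, employed and labor force both rise by 2,158; unemployed unchanged → E = 86,198, U = 13,359, labor force = 99,557.
New unemployment rate = 13,359 / 99,557 = 13.42%.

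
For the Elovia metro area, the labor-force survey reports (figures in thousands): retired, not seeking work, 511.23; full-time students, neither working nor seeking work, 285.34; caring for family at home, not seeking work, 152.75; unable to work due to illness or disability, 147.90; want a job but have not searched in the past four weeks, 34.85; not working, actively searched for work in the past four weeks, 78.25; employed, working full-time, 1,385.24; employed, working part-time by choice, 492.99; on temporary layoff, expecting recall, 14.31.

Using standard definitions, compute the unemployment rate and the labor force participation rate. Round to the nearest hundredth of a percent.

Employed = 1,385.24 + 492.99 = 1,878.23 thousand.
Unemployed = 78.25 + 14.31 = 92.56 thousand (jobless and actively searching, or on temporary layoff).
Labor force = 1,878.23 + 92.56 = 1,970.79 thousand.
Not in labor force = 511.23 + 285.34 + 152.75 + 147.90 + 34.85 = 1,132.07 thousand (those not working and not actively searching are outside the labor force — including those who want a job but have given up searching).
Civilian working-age population = 1,970.79 + 1,132.07 = 3,102.86 thousand.
Unemployment rate = 92.56 / 1,970.79 = 4.70%.
Labor force participation rate = 1,970.79 / 3,102.86 = 63.52%.

Unemployment rate ≈ 4.70%; labor force participation rate ≈ 63.52%.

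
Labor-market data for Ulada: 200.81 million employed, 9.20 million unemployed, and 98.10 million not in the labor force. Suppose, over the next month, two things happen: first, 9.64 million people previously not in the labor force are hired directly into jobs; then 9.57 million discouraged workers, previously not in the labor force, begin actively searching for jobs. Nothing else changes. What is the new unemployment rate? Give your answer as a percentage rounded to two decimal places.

New unemployment rate ≈ 8.19%.

Initially, labor force = 200.81 + 9.20 = 210.01 million, so u = 9.20/210.01 = 4.38%.
After the first change, employed and labor force both rise by 9.64; unemployed unchanged → E = 210.45, U = 9.20, labor force = 219.65 million.
After the second change, unemployed and labor force both rise by 9.57 → E = 210.45, U = 18.77, labor force = 229.22 million.
New unemployment rate = 18.77 / 229.22 = 8.19%.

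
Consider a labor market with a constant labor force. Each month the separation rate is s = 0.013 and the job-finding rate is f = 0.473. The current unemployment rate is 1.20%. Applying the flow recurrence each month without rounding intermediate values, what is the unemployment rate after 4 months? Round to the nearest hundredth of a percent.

With a fixed labor force, u_{t+1} = u_t + s·(1−u_t) − f·u_t = u_t·(1−s−f) + s.
Here 1−s−f = 0.514 and s = 0.013.
u_1 = 0.012000 × 0.514 + 0.013 = 0.019168.
u_2 = 0.019168 × 0.514 + 0.013 = 0.022852.
u_3 = 0.022852 × 0.514 + 0.013 = 0.024746.
u_4 = 0.024746 × 0.514 + 0.013 = 0.025719.

Unemployment rate after four months ≈ 2.57%.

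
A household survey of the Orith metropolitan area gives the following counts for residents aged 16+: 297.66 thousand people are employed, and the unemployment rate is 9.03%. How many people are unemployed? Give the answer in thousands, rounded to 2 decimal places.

Let U be the number unemployed. The labor force is E + U, and U/(E+U) = 0.0903.
So U = 0.0903 × 297.66 / (1 − 0.0903) = 26.8787 / 0.9097 ≈ 29.55 thousand.

About 29.55 thousand are unemployed.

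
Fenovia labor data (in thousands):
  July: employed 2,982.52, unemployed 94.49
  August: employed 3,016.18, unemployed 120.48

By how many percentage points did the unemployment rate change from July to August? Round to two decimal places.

The unemployment rate changed by +0.77 percentage points.

July: labor force = 2,982.52 + 94.49 = 3,077.01; u = 94.49/3,077.01 = 3.07%.
August: labor force = 3,016.18 + 120.48 = 3,136.66; u = 120.48/3,136.66 = 3.84%.
Change = 3.84% − 3.07% = +0.77 pp.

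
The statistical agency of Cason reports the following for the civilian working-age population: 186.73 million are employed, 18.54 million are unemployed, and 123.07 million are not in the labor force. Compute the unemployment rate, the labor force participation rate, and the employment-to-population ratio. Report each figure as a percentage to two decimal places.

Unemployment rate ≈ 9.03%; labor force participation rate ≈ 62.52%; employment-population ratio ≈ 56.87%.

Labor force = employed + unemployed = 186.73 + 18.54 = 205.27 million.
Working-age population = 205.27 + 123.07 = 328.34 million.
Unemployment rate = 18.54 / 205.27 = 9.03%.
Labor force participation rate = 205.27 / 328.34 = 62.52%.
Employment-population ratio = 186.73 / 328.34 = 56.87%.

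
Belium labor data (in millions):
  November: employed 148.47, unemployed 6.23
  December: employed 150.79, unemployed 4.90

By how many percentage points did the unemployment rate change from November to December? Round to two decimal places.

November: labor force = 148.47 + 6.23 = 154.70; u = 6.23/154.70 = 4.03%.
December: labor force = 150.79 + 4.90 = 155.69; u = 4.90/155.69 = 3.15%.
Change = 3.15% − 4.03% = −0.88 pp.

The unemployment rate changed by −0.88 percentage points.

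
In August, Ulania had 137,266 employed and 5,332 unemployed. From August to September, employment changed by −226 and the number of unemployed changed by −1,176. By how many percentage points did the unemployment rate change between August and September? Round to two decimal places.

August: labor force = 137,266 + 5,332 = 142,598; u = 5,332/142,598 = 3.74%.
September: labor force = 137,040 + 4,156 = 141,196; u = 4,156/141,196 = 2.94%.
Change = 2.94% − 3.74% = −0.80 pp.

The unemployment rate changed by −0.80 percentage points.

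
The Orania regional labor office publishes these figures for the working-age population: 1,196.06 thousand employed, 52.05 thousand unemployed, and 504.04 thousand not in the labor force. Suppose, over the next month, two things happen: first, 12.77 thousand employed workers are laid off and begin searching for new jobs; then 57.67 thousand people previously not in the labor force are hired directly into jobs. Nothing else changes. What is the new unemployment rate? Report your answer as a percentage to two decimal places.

New unemployment rate ≈ 4.96%.

Initially, labor force = 1,196.06 + 52.05 = 1,248.11 thousand, so u = 52.05/1,248.11 = 4.17%.
After the first change, employed falls and unemployed rises by 12.77; labor force unchanged → E = 1,183.29, U = 64.82, labor force = 1,248.11 thousand.
After the second change, employed and labor force both rise by 57.67; unemployed unchanged → E = 1,240.96, U = 64.82, labor force = 1,305.78 thousand.
New unemployment rate = 64.82 / 1,305.78 = 4.96%.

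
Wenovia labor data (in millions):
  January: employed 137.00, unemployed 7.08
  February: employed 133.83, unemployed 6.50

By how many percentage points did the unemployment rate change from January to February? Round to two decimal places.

The unemployment rate changed by −0.28 percentage points.

January: labor force = 137.00 + 7.08 = 144.08; u = 7.08/144.08 = 4.91%.
February: labor force = 133.83 + 6.50 = 140.33; u = 6.50/140.33 = 4.63%.
Change = 4.63% − 4.91% = −0.28 pp.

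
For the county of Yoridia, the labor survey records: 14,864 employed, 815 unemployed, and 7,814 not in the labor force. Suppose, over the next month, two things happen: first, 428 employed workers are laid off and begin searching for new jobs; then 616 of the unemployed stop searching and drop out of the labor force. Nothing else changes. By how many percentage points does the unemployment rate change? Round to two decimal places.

Initially, labor force = 14,864 + 815 = 15,679, so u = 815/15,679 = 5.20%.
After the first change, employed falls and unemployed rises by 428; labor force unchanged → E = 14,436, U = 1,243, labor force = 15,679.
After the second change, unemployed and labor force both fall by 616 → E = 14,436, U = 627, labor force = 15,063.
New unemployment rate = 627 / 15,063 = 4.16%.
Change = 4.16% − 5.20% = −1.04 percentage points.

The unemployment rate changes by −1.04 percentage points.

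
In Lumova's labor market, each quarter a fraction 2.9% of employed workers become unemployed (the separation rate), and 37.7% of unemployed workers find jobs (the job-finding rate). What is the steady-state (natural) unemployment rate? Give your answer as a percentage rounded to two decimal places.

Steady-state unemployment rate ≈ 7.14%.

At steady state the flows balance: s·E = f·U, so U/(E+U) = s/(s+f).
u* = 2.9 / (2.9 + 37.7) = 2.9 / 40.60 = 7.14%.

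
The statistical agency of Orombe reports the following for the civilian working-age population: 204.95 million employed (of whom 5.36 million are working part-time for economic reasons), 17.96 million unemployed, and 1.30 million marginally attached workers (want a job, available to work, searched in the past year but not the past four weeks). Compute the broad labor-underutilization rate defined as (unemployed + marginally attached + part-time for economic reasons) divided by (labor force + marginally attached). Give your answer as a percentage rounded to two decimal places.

Labor force = 204.95 + 17.96 = 222.91 million.
Numerator = 17.96 + 1.30 + 5.36 = 24.62 million.
Denominator = 222.91 + 1.30 = 224.21 million.
Broad rate = 24.62 / 224.21 = 10.98%.

Broad underutilization rate ≈ 10.98%.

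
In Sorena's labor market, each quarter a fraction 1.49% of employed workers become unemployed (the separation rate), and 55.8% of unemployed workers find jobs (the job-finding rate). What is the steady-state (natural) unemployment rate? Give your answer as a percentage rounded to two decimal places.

At steady state the flows balance: s·E = f·U, so U/(E+U) = s/(s+f).
u* = 1.49 / (1.49 + 55.8) = 1.49 / 57.29 = 2.60%.

Steady-state unemployment rate ≈ 2.60%.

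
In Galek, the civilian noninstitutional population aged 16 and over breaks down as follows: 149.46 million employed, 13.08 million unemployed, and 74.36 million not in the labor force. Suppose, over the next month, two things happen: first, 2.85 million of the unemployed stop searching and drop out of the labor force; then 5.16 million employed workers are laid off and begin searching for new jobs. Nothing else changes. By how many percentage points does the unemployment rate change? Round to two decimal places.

Initially, labor force = 149.46 + 13.08 = 162.54 million, so u = 13.08/162.54 = 8.05%.
After the first change, unemployed and labor force both fall by 2.85 → E = 149.46, U = 10.23, labor force = 159.69 million.
After the second change, employed falls and unemployed rises by 5.16; labor force unchanged → E = 144.30, U = 15.39, labor force = 159.69 million.
New unemployment rate = 15.39 / 159.69 = 9.64%.
Change = 9.64% − 8.05% = +1.59 percentage points.

The unemployment rate changes by +1.59 percentage points.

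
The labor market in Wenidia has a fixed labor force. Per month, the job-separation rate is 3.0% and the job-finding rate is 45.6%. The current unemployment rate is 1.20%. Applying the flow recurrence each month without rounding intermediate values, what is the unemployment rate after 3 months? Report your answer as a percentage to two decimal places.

With a fixed labor force, u_{t+1} = u_t + s·(1−u_t) − f·u_t = u_t·(1−s−f) + s.
Here 1−s−f = 0.514 and s = 0.030.
u_1 = 0.012000 × 0.514 + 0.030 = 0.036168.
u_2 = 0.036168 × 0.514 + 0.030 = 0.048590.
u_3 = 0.048590 × 0.514 + 0.030 = 0.054975.

Unemployment rate after three months ≈ 5.50%.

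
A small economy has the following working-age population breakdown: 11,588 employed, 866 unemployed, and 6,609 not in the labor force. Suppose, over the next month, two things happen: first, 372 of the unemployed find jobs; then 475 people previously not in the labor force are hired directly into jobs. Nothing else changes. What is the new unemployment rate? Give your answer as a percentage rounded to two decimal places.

New unemployment rate ≈ 3.82%.

Initially, labor force = 11,588 + 866 = 12,454, so u = 866/12,454 = 6.95%.
After the first change, unemployed falls and employed rises by 372; labor force unchanged → E = 11,960, U = 494, labor force = 12,454.
After the second change, employed and labor force both rise by 475; unemployed unchanged → E = 12,435, U = 494, labor force = 12,929.
New unemployment rate = 494 / 12,929 = 3.82%.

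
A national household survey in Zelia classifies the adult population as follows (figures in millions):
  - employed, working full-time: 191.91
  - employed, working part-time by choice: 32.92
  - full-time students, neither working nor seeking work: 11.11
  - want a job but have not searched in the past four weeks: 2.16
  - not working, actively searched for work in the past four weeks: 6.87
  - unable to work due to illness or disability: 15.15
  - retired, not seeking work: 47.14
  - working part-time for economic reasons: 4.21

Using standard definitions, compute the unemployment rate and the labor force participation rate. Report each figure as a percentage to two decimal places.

Unemployment rate ≈ 2.91%; labor force participation rate ≈ 75.74%.

Employed = 191.91 + 32.92 + 4.21 = 229.04 million (anyone who worked, including part-time for economic reasons, counts as employed).
Unemployed = 6.87 million.
Labor force = 229.04 + 6.87 = 235.91 million.
Not in labor force = 11.11 + 2.16 + 15.15 + 47.14 = 75.56 million (those not working and not actively searching are outside the labor force — including those who want a job but have given up searching).
Civilian working-age population = 235.91 + 75.56 = 311.47 million.
Unemployment rate = 6.87 / 235.91 = 2.91%.
Labor force participation rate = 235.91 / 311.47 = 75.74%.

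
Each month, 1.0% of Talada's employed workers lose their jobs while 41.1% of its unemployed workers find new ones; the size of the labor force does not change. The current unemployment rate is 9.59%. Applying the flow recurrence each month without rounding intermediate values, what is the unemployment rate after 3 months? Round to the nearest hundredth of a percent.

Unemployment rate after three months ≈ 3.78%.

With a fixed labor force, u_{t+1} = u_t + s·(1−u_t) − f·u_t = u_t·(1−s−f) + s.
Here 1−s−f = 0.579 and s = 0.010.
u_1 = 0.095900 × 0.579 + 0.010 = 0.065526.
u_2 = 0.065526 × 0.579 + 0.010 = 0.047940.
u_3 = 0.047940 × 0.579 + 0.010 = 0.037757.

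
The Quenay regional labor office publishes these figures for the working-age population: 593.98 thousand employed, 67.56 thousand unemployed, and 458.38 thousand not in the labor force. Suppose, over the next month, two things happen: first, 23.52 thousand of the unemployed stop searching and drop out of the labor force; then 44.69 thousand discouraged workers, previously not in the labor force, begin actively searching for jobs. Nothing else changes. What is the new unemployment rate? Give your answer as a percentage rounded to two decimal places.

New unemployment rate ≈ 13.00%.

Initially, labor force = 593.98 + 67.56 = 661.54 thousand, so u = 67.56/661.54 = 10.21%.
After the first change, unemployed and labor force both fall by 23.52 → E = 593.98, U = 44.04, labor force = 638.02 thousand.
After the second change, unemployed and labor force both rise by 44.69 → E = 593.98, U = 88.73, labor force = 682.71 thousand.
New unemployment rate = 88.73 / 682.71 = 13.00%.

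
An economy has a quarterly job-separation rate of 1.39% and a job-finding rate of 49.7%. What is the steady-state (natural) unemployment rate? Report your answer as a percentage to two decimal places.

Steady-state unemployment rate ≈ 2.72%.

At steady state the flows balance: s·E = f·U, so U/(E+U) = s/(s+f).
u* = 1.39 / (1.39 + 49.7) = 1.39 / 51.09 = 2.72%.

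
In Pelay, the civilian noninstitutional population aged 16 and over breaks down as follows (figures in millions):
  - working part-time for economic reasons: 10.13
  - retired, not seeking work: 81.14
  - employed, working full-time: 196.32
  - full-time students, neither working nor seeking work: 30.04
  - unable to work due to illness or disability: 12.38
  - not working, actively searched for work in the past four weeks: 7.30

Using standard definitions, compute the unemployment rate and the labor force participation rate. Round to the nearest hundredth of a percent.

Unemployment rate ≈ 3.42%; labor force participation rate ≈ 63.37%.

Employed = 10.13 + 196.32 = 206.45 million (anyone who worked, including part-time for economic reasons, counts as employed).
Unemployed = 7.30 million.
Labor force = 206.45 + 7.30 = 213.75 million.
Not in labor force = 81.14 + 30.04 + 12.38 = 123.56 million (those not working and not actively searching are outside the labor force).
Civilian working-age population = 213.75 + 123.56 = 337.31 million.
Unemployment rate = 7.30 / 213.75 = 3.42%.
Labor force participation rate = 213.75 / 337.31 = 63.37%.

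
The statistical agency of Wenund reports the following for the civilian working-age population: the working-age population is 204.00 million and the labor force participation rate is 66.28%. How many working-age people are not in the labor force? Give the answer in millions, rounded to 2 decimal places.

About 68.79 million are not in the labor force.

Share not in the labor force = 1 − 0.6628 = 0.3372.
Not in labor force = 0.3372 × 204.00 ≈ 68.79 million.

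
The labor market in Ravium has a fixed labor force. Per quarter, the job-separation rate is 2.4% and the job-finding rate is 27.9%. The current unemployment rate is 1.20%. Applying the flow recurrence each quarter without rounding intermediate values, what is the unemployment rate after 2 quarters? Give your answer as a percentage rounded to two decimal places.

With a fixed labor force, u_{t+1} = u_t + s·(1−u_t) − f·u_t = u_t·(1−s−f) + s.
Here 1−s−f = 0.697 and s = 0.024.
u_1 = 0.012000 × 0.697 + 0.024 = 0.032364.
u_2 = 0.032364 × 0.697 + 0.024 = 0.046558.

Unemployment rate after two quarters ≈ 4.66%.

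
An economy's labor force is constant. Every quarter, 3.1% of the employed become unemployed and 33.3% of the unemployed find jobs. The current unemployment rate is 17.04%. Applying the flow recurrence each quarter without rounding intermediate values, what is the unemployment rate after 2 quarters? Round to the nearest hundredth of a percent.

With a fixed labor force, u_{t+1} = u_t + s·(1−u_t) − f·u_t = u_t·(1−s−f) + s.
Here 1−s−f = 0.636 and s = 0.031.
u_1 = 0.170400 × 0.636 + 0.031 = 0.139374.
u_2 = 0.139374 × 0.636 + 0.031 = 0.119642.

Unemployment rate after two quarters ≈ 11.96%.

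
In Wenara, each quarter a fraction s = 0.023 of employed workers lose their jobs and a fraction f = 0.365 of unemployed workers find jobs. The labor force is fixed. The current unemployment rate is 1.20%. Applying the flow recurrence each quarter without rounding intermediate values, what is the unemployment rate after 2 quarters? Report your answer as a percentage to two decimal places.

With a fixed labor force, u_{t+1} = u_t + s·(1−u_t) − f·u_t = u_t·(1−s−f) + s.
Here 1−s−f = 0.612 and s = 0.023.
u_1 = 0.012000 × 0.612 + 0.023 = 0.030344.
u_2 = 0.030344 × 0.612 + 0.023 = 0.041571.

Unemployment rate after two quarters ≈ 4.16%.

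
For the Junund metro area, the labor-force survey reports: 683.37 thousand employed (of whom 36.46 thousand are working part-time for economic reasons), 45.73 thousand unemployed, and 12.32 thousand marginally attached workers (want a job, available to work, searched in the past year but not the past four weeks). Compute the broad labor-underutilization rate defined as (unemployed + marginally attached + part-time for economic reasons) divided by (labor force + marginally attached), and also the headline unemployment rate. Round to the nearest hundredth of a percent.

Labor force = 683.37 + 45.73 = 729.10 thousand.
Numerator = 45.73 + 12.32 + 36.46 = 94.51 thousand.
Denominator = 729.10 + 12.32 = 741.42 thousand.
Broad rate = 94.51 / 741.42 = 12.75%.
Headline unemployment rate = 45.73 / 729.10 = 6.27%.

Broad underutilization rate ≈ 12.75%; headline unemployment rate ≈ 6.27%.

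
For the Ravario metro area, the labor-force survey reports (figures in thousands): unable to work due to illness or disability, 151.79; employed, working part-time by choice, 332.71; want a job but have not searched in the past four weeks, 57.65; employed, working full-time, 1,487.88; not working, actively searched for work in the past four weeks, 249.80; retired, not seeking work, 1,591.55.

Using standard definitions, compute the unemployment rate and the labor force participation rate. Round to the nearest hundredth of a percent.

Employed = 332.71 + 1,487.88 = 1,820.59 thousand.
Unemployed = 249.80 thousand.
Labor force = 1,820.59 + 249.80 = 2,070.39 thousand.
Not in labor force = 151.79 + 57.65 + 1,591.55 = 1,800.99 thousand (those not working and not actively searching are outside the labor force — including those who want a job but have given up searching).
Civilian working-age population = 2,070.39 + 1,800.99 = 3,871.38 thousand.
Unemployment rate = 249.80 / 2,070.39 = 12.07%.
Labor force participation rate = 2,070.39 / 3,871.38 = 53.48%.

Unemployment rate ≈ 12.07%; labor force participation rate ≈ 53.48%.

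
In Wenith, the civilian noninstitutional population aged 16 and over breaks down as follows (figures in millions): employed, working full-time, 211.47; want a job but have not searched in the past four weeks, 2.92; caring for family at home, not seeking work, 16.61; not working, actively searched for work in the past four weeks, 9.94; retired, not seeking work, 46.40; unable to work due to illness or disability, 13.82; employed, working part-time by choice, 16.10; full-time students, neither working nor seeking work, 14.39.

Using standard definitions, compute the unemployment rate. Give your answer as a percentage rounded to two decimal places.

Unemployment rate ≈ 4.19%.

Employed = 211.47 + 16.10 = 227.57 million.
Unemployed = 9.94 million.
Labor force = 227.57 + 9.94 = 237.51 million.
Unemployment rate = 9.94 / 237.51 = 4.19%.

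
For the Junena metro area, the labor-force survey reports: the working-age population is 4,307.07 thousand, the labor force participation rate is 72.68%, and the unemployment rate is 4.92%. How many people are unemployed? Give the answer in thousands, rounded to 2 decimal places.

About 154.01 thousand are unemployed.

Labor force = 0.7268 × 4,307.07 = 3,130.38 thousand.
Unemployed = 0.0492 × 3,130.38 ≈ 154.01 thousand.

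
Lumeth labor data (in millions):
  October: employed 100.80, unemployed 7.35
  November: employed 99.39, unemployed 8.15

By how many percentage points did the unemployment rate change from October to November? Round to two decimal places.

The unemployment rate changed by +0.78 percentage points.

October: labor force = 100.80 + 7.35 = 108.15; u = 7.35/108.15 = 6.80%.
November: labor force = 99.39 + 8.15 = 107.54; u = 8.15/107.54 = 7.58%.
Change = 7.58% − 6.80% = +0.78 pp.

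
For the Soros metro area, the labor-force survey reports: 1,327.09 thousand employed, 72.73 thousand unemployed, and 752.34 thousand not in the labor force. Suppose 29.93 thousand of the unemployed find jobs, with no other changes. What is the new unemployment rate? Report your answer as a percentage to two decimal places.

Initially, labor force = 1,327.09 + 72.73 = 1,399.82 thousand, so u = 72.73/1,399.82 = 5.20%.
After the change, unemployed falls and employed rises by 29.93; labor force unchanged → E = 1,357.02, U = 42.80, labor force = 1,399.82 thousand.
New unemployment rate = 42.80 / 1,399.82 = 3.06%.

New unemployment rate ≈ 3.06%.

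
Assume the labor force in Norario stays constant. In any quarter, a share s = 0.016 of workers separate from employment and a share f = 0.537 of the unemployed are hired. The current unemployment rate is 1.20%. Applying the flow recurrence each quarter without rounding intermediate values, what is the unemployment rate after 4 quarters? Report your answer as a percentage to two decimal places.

With a fixed labor force, u_{t+1} = u_t + s·(1−u_t) − f·u_t = u_t·(1−s−f) + s.
Here 1−s−f = 0.447 and s = 0.016.
u_1 = 0.012000 × 0.447 + 0.016 = 0.021364.
u_2 = 0.021364 × 0.447 + 0.016 = 0.025550.
u_3 = 0.025550 × 0.447 + 0.016 = 0.027421.
u_4 = 0.027421 × 0.447 + 0.016 = 0.028257.

Unemployment rate after four quarters ≈ 2.83%.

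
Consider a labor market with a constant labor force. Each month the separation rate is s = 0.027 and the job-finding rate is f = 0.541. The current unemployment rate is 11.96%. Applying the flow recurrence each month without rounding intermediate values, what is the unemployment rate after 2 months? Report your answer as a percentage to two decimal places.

With a fixed labor force, u_{t+1} = u_t + s·(1−u_t) − f·u_t = u_t·(1−s−f) + s.
Here 1−s−f = 0.432 and s = 0.027.
u_1 = 0.119600 × 0.432 + 0.027 = 0.078667.
u_2 = 0.078667 × 0.432 + 0.027 = 0.060984.

Unemployment rate after two months ≈ 6.10%.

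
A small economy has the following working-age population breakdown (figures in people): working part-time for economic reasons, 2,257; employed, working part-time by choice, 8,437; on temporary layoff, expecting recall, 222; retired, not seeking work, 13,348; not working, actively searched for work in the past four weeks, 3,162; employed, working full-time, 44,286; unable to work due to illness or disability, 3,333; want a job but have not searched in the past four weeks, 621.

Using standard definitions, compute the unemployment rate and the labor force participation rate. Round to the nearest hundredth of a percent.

Unemployment rate ≈ 5.80%; labor force participation rate ≈ 77.13%.

Employed = 2,257 + 8,437 + 44,286 = 54,980 (anyone who worked, including part-time for economic reasons, counts as employed).
Unemployed = 222 + 3,162 = 3,384 (jobless and actively searching, or on temporary layoff).
Labor force = 54,980 + 3,384 = 58,364.
Not in labor force = 13,348 + 3,333 + 621 = 17,302 (those not working and not actively searching are outside the labor force — including those who want a job but have given up searching).
Civilian working-age population = 58,364 + 17,302 = 75,666.
Unemployment rate = 3,384 / 58,364 = 5.80%.
Labor force participation rate = 58,364 / 75,666 = 77.13%.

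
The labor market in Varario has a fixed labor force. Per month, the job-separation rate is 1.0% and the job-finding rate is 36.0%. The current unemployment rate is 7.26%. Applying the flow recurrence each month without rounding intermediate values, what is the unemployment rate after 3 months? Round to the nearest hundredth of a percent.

With a fixed labor force, u_{t+1} = u_t + s·(1−u_t) − f·u_t = u_t·(1−s−f) + s.
Here 1−s−f = 0.630 and s = 0.010.
u_1 = 0.072600 × 0.630 + 0.010 = 0.055738.
u_2 = 0.055738 × 0.630 + 0.010 = 0.045115.
u_3 = 0.045115 × 0.630 + 0.010 = 0.038422.

Unemployment rate after three months ≈ 3.84%.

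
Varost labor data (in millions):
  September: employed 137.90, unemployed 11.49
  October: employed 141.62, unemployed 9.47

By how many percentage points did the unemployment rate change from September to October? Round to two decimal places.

September: labor force = 137.90 + 11.49 = 149.39; u = 11.49/149.39 = 7.69%.
October: labor force = 141.62 + 9.47 = 151.09; u = 9.47/151.09 = 6.27%.
Change = 6.27% − 7.69% = −1.42 pp.

The unemployment rate changed by −1.42 percentage points.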